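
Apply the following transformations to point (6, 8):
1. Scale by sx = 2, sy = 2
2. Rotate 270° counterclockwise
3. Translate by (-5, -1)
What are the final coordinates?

Step 1: Scale → (12, 16)
Step 2: Rotate 270° → (16, -12)
Step 3: Translate → (11, -13)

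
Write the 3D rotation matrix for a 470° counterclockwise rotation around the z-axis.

Rotation matrix for counterclockwise 470° around z-axis:
cos(470°) = -0.3420, sin(470°) = 0.9397
Result: [[-0.3420, -0.9397, 0], [0.9397, -0.3420, 0], [0, 0, 1]]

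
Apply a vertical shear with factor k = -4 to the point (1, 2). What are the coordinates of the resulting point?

Shear matrix for vertical shear with factor k = -4:
[[1, 0], [-4, 1]]
Result: (1, 2) → (1, -2)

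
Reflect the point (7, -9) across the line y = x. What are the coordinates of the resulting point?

Reflection across line y = x: (7, -9) → (-9, 7)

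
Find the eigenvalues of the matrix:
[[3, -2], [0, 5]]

Characteristic equation: det(A - λI) = 0
λ² - (trace)λ + (det) = 0
trace = 3 + 5 = 8, det = (3)(5) - (-2)(0) = 15
λ² - (8)λ + (15) = 0
λ = (8 ± √((8)² - 4·(15))) / 2 = (8 ± √4) / 2
Solving: λ = 3, 5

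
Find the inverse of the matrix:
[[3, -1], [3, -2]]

For [[a,b],[c,d]], inverse = (1/det)·[[d,-b],[-c,a]]
det = (3)(-2) - (-1)(3) = -6 - -3 = -3
Inverse = (1/-3)·[[-2, 1], [-3, 3]]
= [[2/3, -1/3], [1, -1]]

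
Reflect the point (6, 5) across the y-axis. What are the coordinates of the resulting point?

Reflection across y-axis: (6, 5) → (-6, 5)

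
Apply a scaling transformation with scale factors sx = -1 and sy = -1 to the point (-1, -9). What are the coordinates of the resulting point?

Scaling matrix:
[[-1, 0], [0, -1]]
Result: (-1 × -1, -9 × -1) = (1, 9)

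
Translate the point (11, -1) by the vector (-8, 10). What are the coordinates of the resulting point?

Translation by (-8, 10) (homogeneous matrix [[1, 0, -8], [0, 1, 10], [0, 0, 1]]):
x' = 11 + -8 = 3
y' = -1 + 10 = 9
Result: (3, 9)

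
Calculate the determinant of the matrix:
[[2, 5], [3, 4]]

For a 2×2 matrix [[a, b], [c, d]], det = ad - bc
det = (2)(4) - (5)(3) = 8 - 15 = -7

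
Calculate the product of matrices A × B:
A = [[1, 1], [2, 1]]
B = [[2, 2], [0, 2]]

Matrix multiplication:
C[0][0] = 1×2 + 1×0 = 2
C[0][1] = 1×2 + 1×2 = 4
C[1][0] = 2×2 + 1×0 = 4
C[1][1] = 2×2 + 1×2 = 6
Result: [[2, 4], [4, 6]]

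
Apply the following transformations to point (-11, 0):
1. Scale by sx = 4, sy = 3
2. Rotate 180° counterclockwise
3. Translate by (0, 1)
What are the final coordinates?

Step 1: Scale → (-44, 0)
Step 2: Rotate 180° → (44, 0)
Step 3: Translate → (44, 1)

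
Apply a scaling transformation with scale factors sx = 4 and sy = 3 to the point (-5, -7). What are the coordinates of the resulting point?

Scaling matrix:
[[4, 0], [0, 3]]
Result: (-5 × 4, -7 × 3) = (-20, -21)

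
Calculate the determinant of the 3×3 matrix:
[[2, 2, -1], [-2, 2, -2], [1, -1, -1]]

Expansion along first row:
det = 2·det([[2,-2],[-1,-1]]) - 2·det([[-2,-2],[1,-1]]) + -1·det([[-2,2],[1,-1]])
    = 2·(2·-1 - -2·-1) - 2·(-2·-1 - -2·1) + -1·(-2·-1 - 2·1)
    = 2·-4 - 2·4 + -1·0
    = -8 + -8 + 0 = -16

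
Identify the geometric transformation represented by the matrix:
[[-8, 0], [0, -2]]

This matrix represents: non-uniform scaling by sx = -8, sy = -2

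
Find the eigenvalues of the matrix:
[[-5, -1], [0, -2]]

Characteristic equation: det(A - λI) = 0
λ² - (trace)λ + (det) = 0
trace = -5 + -2 = -7, det = (-5)(-2) - (-1)(0) = 10
λ² - (-7)λ + (10) = 0
λ = (-7 ± √((-7)² - 4·(10))) / 2 = (-7 ± √9) / 2
Solving: λ = -5, -2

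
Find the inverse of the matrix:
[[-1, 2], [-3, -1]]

For [[a,b],[c,d]], inverse = (1/det)·[[d,-b],[-c,a]]
det = (-1)(-1) - (2)(-3) = 1 - -6 = 7
Inverse = (1/7)·[[-1, -2], [3, -1]]
= [[-1/7, -2/7], [3/7, -1/7]]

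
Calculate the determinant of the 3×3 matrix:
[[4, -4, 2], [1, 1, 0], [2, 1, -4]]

Expansion along first row:
det = 4·det([[1,0],[1,-4]]) - -4·det([[1,0],[2,-4]]) + 2·det([[1,1],[2,1]])
    = 4·(1·-4 - 0·1) - -4·(1·-4 - 0·2) + 2·(1·1 - 1·2)
    = 4·-4 - -4·-4 + 2·-1
    = -16 + -16 + -2 = -34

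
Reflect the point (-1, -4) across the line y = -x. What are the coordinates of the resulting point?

Reflection across line y = -x: (-1, -4) → (4, 1)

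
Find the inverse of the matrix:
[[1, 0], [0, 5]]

For [[a,b],[c,d]], inverse = (1/det)·[[d,-b],[-c,a]]
det = (1)(5) - (0)(0) = 5 - 0 = 5
Inverse = (1/5)·[[5, 0], [0, 1]]
= [[1, 0], [0, 1/5]]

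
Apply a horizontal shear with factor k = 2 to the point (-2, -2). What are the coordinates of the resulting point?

Shear matrix for horizontal shear with factor k = 2:
[[1, 2], [0, 1]]
Result: (-2, -2) → (-6, -2)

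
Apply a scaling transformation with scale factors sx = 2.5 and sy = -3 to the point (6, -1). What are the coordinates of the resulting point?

Scaling matrix:
[[2.50, 0], [0, -3]]
Result: (6 × 2.5, -1 × -3) = (15, 3)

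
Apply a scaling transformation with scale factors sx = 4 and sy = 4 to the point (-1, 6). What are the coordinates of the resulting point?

Scaling matrix:
[[4, 0], [0, 4]]
Result: (-1 × 4, 6 × 4) = (-4, 24)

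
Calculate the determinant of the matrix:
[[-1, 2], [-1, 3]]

For a 2×2 matrix [[a, b], [c, d]], det = ad - bc
det = (-1)(3) - (2)(-1) = -3 - -2 = -1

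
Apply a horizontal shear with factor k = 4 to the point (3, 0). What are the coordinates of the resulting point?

Shear matrix for horizontal shear with factor k = 4:
[[1, 4], [0, 1]]
Result: (3, 0) → (3, 0)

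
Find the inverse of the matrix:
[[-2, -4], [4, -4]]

For [[a,b],[c,d]], inverse = (1/det)·[[d,-b],[-c,a]]
det = (-2)(-4) - (-4)(4) = 8 - -16 = 24
Inverse = (1/24)·[[-4, 4], [-4, -2]]
= [[-1/6, 1/6], [-1/6, -1/12]]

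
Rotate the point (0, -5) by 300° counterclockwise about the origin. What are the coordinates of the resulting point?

Rotation matrix for 300°: [[cos 300°, -sin 300°], [sin 300°, cos 300°]] ≈ [[0.500000, 0.866025], [-0.866025, 0.500000]]
[[0.500000, 0.866025], [-0.866025, 0.500000]] × [0, -5]ᵀ ≈ [-4.3301, -2.5000]ᵀ
Result: (-4.3301, -2.5000)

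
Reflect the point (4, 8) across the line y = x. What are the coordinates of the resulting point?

Reflection across line y = x: (4, 8) → (8, 4)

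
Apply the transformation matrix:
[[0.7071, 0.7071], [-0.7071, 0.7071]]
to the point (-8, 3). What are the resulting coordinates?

Matrix multiplication:
[[0.7071, 0.7071], [-0.7071, 0.7071]] × [-8, 3]ᵀ
= [(0.7071)(-8) + (0.7071)(3), (-0.7071)(-8) + (0.7071)(3)]ᵀ
= [-3.5355, 7.7781]ᵀ
Result: (-3.5355, 7.7781)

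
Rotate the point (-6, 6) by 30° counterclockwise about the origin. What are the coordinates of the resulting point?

Rotation matrix for 30°: [[cos 30°, -sin 30°], [sin 30°, cos 30°]] ≈ [[0.866025, -0.500000], [0.500000, 0.866025]]
[[0.866025, -0.500000], [0.500000, 0.866025]] × [-6, 6]ᵀ ≈ [-8.1962, 2.1962]ᵀ
Result: (-8.1962, 2.1962)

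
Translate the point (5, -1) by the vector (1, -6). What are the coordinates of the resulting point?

Translation by (1, -6) (homogeneous matrix [[1, 0, 1], [0, 1, -6], [0, 0, 1]]):
x' = 5 + 1 = 6
y' = -1 + -6 = -7
Result: (6, -7)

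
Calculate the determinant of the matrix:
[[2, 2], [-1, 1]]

For a 2×2 matrix [[a, b], [c, d]], det = ad - bc
det = (2)(1) - (2)(-1) = 2 - -2 = 4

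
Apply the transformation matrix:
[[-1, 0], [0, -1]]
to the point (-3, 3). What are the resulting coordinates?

Matrix multiplication:
[[-1, 0], [0, -1]] × [-3, 3]ᵀ
= [(-1)(-3) + (0)(3), (0)(-3) + (-1)(3)]ᵀ
= [3, -3]ᵀ
Result: (3, -3)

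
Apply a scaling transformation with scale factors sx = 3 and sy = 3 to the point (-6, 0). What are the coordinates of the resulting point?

Scaling matrix:
[[3, 0], [0, 3]]
Result: (-6 × 3, 0 × 3) = (-18, 0)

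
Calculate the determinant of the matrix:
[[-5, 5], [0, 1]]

For a 2×2 matrix [[a, b], [c, d]], det = ad - bc
det = (-5)(1) - (5)(0) = -5 - 0 = -5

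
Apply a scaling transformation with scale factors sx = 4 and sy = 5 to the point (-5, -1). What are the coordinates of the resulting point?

Scaling matrix:
[[4, 0], [0, 5]]
Result: (-5 × 4, -1 × 5) = (-20, -5)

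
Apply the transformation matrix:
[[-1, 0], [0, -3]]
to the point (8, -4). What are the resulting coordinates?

Matrix multiplication:
[[-1, 0], [0, -3]] × [8, -4]ᵀ
= [(-1)(8) + (0)(-4), (0)(8) + (-3)(-4)]ᵀ
= [-8, 12]ᵀ
Result: (-8, 12)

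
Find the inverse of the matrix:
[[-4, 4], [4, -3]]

For [[a,b],[c,d]], inverse = (1/det)·[[d,-b],[-c,a]]
det = (-4)(-3) - (4)(4) = 12 - 16 = -4
Inverse = (1/-4)·[[-3, -4], [-4, -4]]
= [[3/4, 1], [1, 1]]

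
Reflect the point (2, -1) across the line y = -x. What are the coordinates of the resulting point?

Reflection across line y = -x: (2, -1) → (1, -2)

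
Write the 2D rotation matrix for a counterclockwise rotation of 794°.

Rotation matrix formula: [[cos θ, -sin θ], [sin θ, cos θ]]
For θ = 794°:
cos(794°) = 0.2756
sin(794°) = 0.9613
Result: [[0.2756, -0.9613], [0.9613, 0.2756]]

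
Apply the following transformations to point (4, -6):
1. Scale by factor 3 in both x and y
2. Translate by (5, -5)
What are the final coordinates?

Step 1: Scale (4, -6) by 3 → (12, -18)
Step 2: Translate by (5, -5) → (17, -23)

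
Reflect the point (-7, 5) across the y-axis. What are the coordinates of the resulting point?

Reflection across y-axis: (-7, 5) → (7, 5)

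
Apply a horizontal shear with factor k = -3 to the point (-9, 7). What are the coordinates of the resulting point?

Shear matrix for horizontal shear with factor k = -3:
[[1, -3], [0, 1]]
Result: (-9, 7) → (-30, 7)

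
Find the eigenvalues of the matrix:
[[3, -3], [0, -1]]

Characteristic equation: det(A - λI) = 0
λ² - (trace)λ + (det) = 0
trace = 3 + -1 = 2, det = (3)(-1) - (-3)(0) = -3
λ² - (2)λ + (-3) = 0
λ = (2 ± √((2)² - 4·(-3))) / 2 = (2 ± √16) / 2
Solving: λ = -1, 3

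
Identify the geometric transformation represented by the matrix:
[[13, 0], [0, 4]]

This matrix represents: non-uniform scaling by sx = 13, sy = 4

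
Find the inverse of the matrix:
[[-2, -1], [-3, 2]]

For [[a,b],[c,d]], inverse = (1/det)·[[d,-b],[-c,a]]
det = (-2)(2) - (-1)(-3) = -4 - 3 = -7
Inverse = (1/-7)·[[2, 1], [3, -2]]
= [[-2/7, -1/7], [-3/7, 2/7]]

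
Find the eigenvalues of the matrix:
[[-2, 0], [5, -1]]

Characteristic equation: det(A - λI) = 0
λ² - (trace)λ + (det) = 0
trace = -2 + -1 = -3, det = (-2)(-1) - (0)(5) = 2
λ² - (-3)λ + (2) = 0
λ = (-3 ± √((-3)² - 4·(2))) / 2 = (-3 ± √1) / 2
Solving: λ = -2, -1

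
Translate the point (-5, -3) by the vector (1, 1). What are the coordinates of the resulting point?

Translation by (1, 1) (homogeneous matrix [[1, 0, 1], [0, 1, 1], [0, 0, 1]]):
x' = -5 + 1 = -4
y' = -3 + 1 = -2
Result: (-4, -2)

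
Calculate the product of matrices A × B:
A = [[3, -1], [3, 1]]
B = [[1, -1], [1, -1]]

Matrix multiplication:
C[0][0] = 3×1 + -1×1 = 2
C[0][1] = 3×-1 + -1×-1 = -2
C[1][0] = 3×1 + 1×1 = 4
C[1][1] = 3×-1 + 1×-1 = -4
Result: [[2, -2], [4, -4]]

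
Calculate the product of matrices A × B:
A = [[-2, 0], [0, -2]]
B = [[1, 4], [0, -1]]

Matrix multiplication:
C[0][0] = -2×1 + 0×0 = -2
C[0][1] = -2×4 + 0×-1 = -8
C[1][0] = 0×1 + -2×0 = 0
C[1][1] = 0×4 + -2×-1 = 2
Result: [[-2, -8], [0, 2]]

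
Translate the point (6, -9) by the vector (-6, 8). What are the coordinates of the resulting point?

Translation by (-6, 8) (homogeneous matrix [[1, 0, -6], [0, 1, 8], [0, 0, 1]]):
x' = 6 + -6 = 0
y' = -9 + 8 = -1
Result: (0, -1)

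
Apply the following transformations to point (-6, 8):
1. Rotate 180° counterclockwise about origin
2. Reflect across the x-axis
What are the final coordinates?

Step 1: Rotate 180° → (6, -8)
Step 2: Reflect across x-axis → (6, 8)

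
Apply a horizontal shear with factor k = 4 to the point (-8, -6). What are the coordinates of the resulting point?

Shear matrix for horizontal shear with factor k = 4:
[[1, 4], [0, 1]]
Result: (-8, -6) → (-32, -6)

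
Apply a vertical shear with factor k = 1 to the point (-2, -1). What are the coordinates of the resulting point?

Shear matrix for vertical shear with factor k = 1:
[[1, 0], [1, 1]]
Result: (-2, -1) → (-2, -3)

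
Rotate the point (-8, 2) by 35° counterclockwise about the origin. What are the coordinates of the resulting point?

Rotation matrix for 35°: [[cos 35°, -sin 35°], [sin 35°, cos 35°]] ≈ [[0.819152, -0.573576], [0.573576, 0.819152]]
[[0.819152, -0.573576], [0.573576, 0.819152]] × [-8, 2]ᵀ ≈ [-7.7004, -2.9503]ᵀ
Result: (-7.7004, -2.9503)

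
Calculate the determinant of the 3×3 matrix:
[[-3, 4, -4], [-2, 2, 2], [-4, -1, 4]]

Expansion along first row:
det = -3·det([[2,2],[-1,4]]) - 4·det([[-2,2],[-4,4]]) + -4·det([[-2,2],[-4,-1]])
    = -3·(2·4 - 2·-1) - 4·(-2·4 - 2·-4) + -4·(-2·-1 - 2·-4)
    = -3·10 - 4·0 + -4·10
    = -30 + 0 + -40 = -70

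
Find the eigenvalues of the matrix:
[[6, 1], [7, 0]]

Characteristic equation: det(A - λI) = 0
λ² - (trace)λ + (det) = 0
trace = 6 + 0 = 6, det = (6)(0) - (1)(7) = -7
λ² - (6)λ + (-7) = 0
λ = (6 ± √((6)² - 4·(-7))) / 2 = (6 ± √64) / 2
Solving: λ = -1, 7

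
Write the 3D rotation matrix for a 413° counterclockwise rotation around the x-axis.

Rotation matrix for counterclockwise 413° around x-axis:
cos(413°) = 0.6018, sin(413°) = 0.7986
Result: [[1, 0, 0], [0, 0.6018, -0.7986], [0, 0.7986, 0.6018]]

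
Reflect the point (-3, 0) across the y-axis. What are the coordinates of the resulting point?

Reflection across y-axis: (-3, 0) → (3, 0)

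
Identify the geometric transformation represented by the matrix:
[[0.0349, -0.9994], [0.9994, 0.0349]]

This matrix represents: rotation by 88° counterclockwise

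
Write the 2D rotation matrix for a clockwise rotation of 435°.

Rotation matrix formula: [[cos θ, -sin θ], [sin θ, cos θ]]
A clockwise rotation by 435° is equivalent to a counterclockwise rotation by -435°.
For θ = -435°:
cos(-435°) = 0.2588
sin(-435°) = -0.9659
Result: [[0.2588, 0.9659], [-0.9659, 0.2588]]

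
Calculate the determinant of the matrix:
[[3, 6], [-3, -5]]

For a 2×2 matrix [[a, b], [c, d]], det = ad - bc
det = (3)(-5) - (6)(-3) = -15 - -18 = 3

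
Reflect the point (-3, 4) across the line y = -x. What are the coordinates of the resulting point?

Reflection across line y = -x: (-3, 4) → (-4, 3)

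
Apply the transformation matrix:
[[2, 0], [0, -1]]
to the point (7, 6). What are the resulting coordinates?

Matrix multiplication:
[[2, 0], [0, -1]] × [7, 6]ᵀ
= [(2)(7) + (0)(6), (0)(7) + (-1)(6)]ᵀ
= [14, -6]ᵀ
Result: (14, -6)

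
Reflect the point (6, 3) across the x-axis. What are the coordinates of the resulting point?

Reflection across x-axis: (6, 3) → (6, -3)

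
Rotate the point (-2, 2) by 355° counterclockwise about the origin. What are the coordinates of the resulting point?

Rotation matrix for 355°: [[cos 355°, -sin 355°], [sin 355°, cos 355°]] ≈ [[0.996195, 0.087156], [-0.087156, 0.996195]]
[[0.996195, 0.087156], [-0.087156, 0.996195]] × [-2, 2]ᵀ ≈ [-1.8181, 2.1667]ᵀ
Result: (-1.8181, 2.1667)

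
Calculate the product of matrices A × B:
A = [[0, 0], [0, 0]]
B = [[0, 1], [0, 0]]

Matrix multiplication:
C[0][0] = 0×0 + 0×0 = 0
C[0][1] = 0×1 + 0×0 = 0
C[1][0] = 0×0 + 0×0 = 0
C[1][1] = 0×1 + 0×0 = 0
Result: [[0, 0], [0, 0]]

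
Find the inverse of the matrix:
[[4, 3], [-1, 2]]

For [[a,b],[c,d]], inverse = (1/det)·[[d,-b],[-c,a]]
det = (4)(2) - (3)(-1) = 8 - -3 = 11
Inverse = (1/11)·[[2, -3], [1, 4]]
= [[2/11, -3/11], [1/11, 4/11]]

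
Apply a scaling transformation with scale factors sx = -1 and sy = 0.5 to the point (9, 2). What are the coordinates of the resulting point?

Scaling matrix:
[[-1, 0], [0, 0.50]]
Result: (9 × -1, 2 × 0.5) = (-9, 1)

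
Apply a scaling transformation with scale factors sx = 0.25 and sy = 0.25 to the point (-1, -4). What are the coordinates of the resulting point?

Scaling matrix:
[[0.25, 0], [0, 0.25]]
Result: (-1 × 0.25, -4 × 0.25) = (-0.25, -1)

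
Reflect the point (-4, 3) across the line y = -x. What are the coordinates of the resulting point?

Reflection across line y = -x: (-4, 3) → (-3, 4)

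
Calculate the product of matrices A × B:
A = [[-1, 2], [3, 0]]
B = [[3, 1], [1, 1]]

Matrix multiplication:
C[0][0] = -1×3 + 2×1 = -1
C[0][1] = -1×1 + 2×1 = 1
C[1][0] = 3×3 + 0×1 = 9
C[1][1] = 3×1 + 0×1 = 3
Result: [[-1, 1], [9, 3]]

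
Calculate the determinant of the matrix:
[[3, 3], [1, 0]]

For a 2×2 matrix [[a, b], [c, d]], det = ad - bc
det = (3)(0) - (3)(1) = 0 - 3 = -3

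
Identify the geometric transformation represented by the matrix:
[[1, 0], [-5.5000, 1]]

This matrix represents: vertical shear with factor -5.5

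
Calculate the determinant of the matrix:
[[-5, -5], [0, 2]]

For a 2×2 matrix [[a, b], [c, d]], det = ad - bc
det = (-5)(2) - (-5)(0) = -10 - 0 = -10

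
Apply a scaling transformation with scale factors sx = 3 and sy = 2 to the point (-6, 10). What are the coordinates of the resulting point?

Scaling matrix:
[[3, 0], [0, 2]]
Result: (-6 × 3, 10 × 2) = (-18, 20)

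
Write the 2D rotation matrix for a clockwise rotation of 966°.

Rotation matrix formula: [[cos θ, -sin θ], [sin θ, cos θ]]
A clockwise rotation by 966° is equivalent to a counterclockwise rotation by -966°.
For θ = -966°:
cos(-966°) = -0.4067
sin(-966°) = 0.9135
Result: [[-0.4067, -0.9135], [0.9135, -0.4067]]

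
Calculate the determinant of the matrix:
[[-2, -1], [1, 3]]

For a 2×2 matrix [[a, b], [c, d]], det = ad - bc
det = (-2)(3) - (-1)(1) = -6 - -1 = -5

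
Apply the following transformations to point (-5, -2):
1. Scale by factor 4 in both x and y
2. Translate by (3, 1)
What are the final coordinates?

Step 1: Scale (-5, -2) by 4 → (-20, -8)
Step 2: Translate by (3, 1) → (-17, -7)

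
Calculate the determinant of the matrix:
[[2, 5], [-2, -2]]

For a 2×2 matrix [[a, b], [c, d]], det = ad - bc
det = (2)(-2) - (5)(-2) = -4 - -10 = 6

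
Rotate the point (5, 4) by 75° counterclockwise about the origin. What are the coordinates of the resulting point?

Rotation matrix for 75°: [[cos 75°, -sin 75°], [sin 75°, cos 75°]] ≈ [[0.258819, -0.965926], [0.965926, 0.258819]]
[[0.258819, -0.965926], [0.965926, 0.258819]] × [5, 4]ᵀ ≈ [-2.5696, 5.8649]ᵀ
Result: (-2.5696, 5.8649)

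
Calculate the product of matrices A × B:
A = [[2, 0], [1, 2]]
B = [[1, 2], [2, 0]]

Matrix multiplication:
C[0][0] = 2×1 + 0×2 = 2
C[0][1] = 2×2 + 0×0 = 4
C[1][0] = 1×1 + 2×2 = 5
C[1][1] = 1×2 + 2×0 = 2
Result: [[2, 4], [5, 2]]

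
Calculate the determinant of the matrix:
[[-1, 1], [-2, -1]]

For a 2×2 matrix [[a, b], [c, d]], det = ad - bc
det = (-1)(-1) - (1)(-2) = 1 - -2 = 3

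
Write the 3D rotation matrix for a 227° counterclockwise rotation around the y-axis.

Rotation matrix for counterclockwise 227° around y-axis:
cos(227°) = -0.6820, sin(227°) = -0.7314
Result: [[-0.6820, 0, -0.7314], [0, 1, 0], [0.7314, 0, -0.6820]]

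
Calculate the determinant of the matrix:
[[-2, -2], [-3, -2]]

For a 2×2 matrix [[a, b], [c, d]], det = ad - bc
det = (-2)(-2) - (-2)(-3) = 4 - 6 = -2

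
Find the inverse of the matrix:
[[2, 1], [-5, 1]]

For [[a,b],[c,d]], inverse = (1/det)·[[d,-b],[-c,a]]
det = (2)(1) - (1)(-5) = 2 - -5 = 7
Inverse = (1/7)·[[1, -1], [5, 2]]
= [[1/7, -1/7], [5/7, 2/7]]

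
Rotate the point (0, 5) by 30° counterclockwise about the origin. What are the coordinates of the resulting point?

Rotation matrix for 30°: [[cos 30°, -sin 30°], [sin 30°, cos 30°]] ≈ [[0.866025, -0.500000], [0.500000, 0.866025]]
[[0.866025, -0.500000], [0.500000, 0.866025]] × [0, 5]ᵀ ≈ [-2.5000, 4.3301]ᵀ
Result: (-2.5000, 4.3301)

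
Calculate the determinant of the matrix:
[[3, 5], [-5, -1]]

For a 2×2 matrix [[a, b], [c, d]], det = ad - bc
det = (3)(-1) - (5)(-5) = -3 - -25 = 22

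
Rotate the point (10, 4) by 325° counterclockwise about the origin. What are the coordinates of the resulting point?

Rotation matrix for 325°: [[cos 325°, -sin 325°], [sin 325°, cos 325°]] ≈ [[0.819152, 0.573576], [-0.573576, 0.819152]]
[[0.819152, 0.573576], [-0.573576, 0.819152]] × [10, 4]ᵀ ≈ [10.4858, -2.4592]ᵀ
Result: (10.4858, -2.4592)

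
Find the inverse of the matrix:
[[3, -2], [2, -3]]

For [[a,b],[c,d]], inverse = (1/det)·[[d,-b],[-c,a]]
det = (3)(-3) - (-2)(2) = -9 - -4 = -5
Inverse = (1/-5)·[[-3, 2], [-2, 3]]
= [[3/5, -2/5], [2/5, -3/5]]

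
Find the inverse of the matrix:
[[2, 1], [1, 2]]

For [[a,b],[c,d]], inverse = (1/det)·[[d,-b],[-c,a]]
det = (2)(2) - (1)(1) = 4 - 1 = 3
Inverse = (1/3)·[[2, -1], [-1, 2]]
= [[2/3, -1/3], [-1/3, 2/3]]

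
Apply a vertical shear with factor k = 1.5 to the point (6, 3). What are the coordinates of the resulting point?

Shear matrix for vertical shear with factor k = 1.5:
[[1, 0], [1.50, 1]]
Result: (6, 3) → (6, 12)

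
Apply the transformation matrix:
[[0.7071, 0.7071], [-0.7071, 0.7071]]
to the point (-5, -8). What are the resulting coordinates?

Matrix multiplication:
[[0.7071, 0.7071], [-0.7071, 0.7071]] × [-5, -8]ᵀ
= [(0.7071)(-5) + (0.7071)(-8), (-0.7071)(-5) + (0.7071)(-8)]ᵀ
= [-9.1923, -2.1213]ᵀ
Result: (-9.1923, -2.1213)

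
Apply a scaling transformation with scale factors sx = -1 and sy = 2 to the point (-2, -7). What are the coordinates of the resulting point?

Scaling matrix:
[[-1, 0], [0, 2]]
Result: (-2 × -1, -7 × 2) = (2, -14)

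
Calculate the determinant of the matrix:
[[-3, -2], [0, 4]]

For a 2×2 matrix [[a, b], [c, d]], det = ad - bc
det = (-3)(4) - (-2)(0) = -12 - 0 = -12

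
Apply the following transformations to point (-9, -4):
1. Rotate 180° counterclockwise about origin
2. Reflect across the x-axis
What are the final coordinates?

Step 1: Rotate 180° → (9, 4)
Step 2: Reflect across x-axis → (9, -4)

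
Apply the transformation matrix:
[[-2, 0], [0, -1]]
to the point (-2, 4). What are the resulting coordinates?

Matrix multiplication:
[[-2, 0], [0, -1]] × [-2, 4]ᵀ
= [(-2)(-2) + (0)(4), (0)(-2) + (-1)(4)]ᵀ
= [4, -4]ᵀ
Result: (4, -4)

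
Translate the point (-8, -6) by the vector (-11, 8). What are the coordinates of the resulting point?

Translation by (-11, 8) (homogeneous matrix [[1, 0, -11], [0, 1, 8], [0, 0, 1]]):
x' = -8 + -11 = -19
y' = -6 + 8 = 2
Result: (-19, 2)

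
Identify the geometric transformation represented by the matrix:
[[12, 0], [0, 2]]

This matrix represents: non-uniform scaling by sx = 12, sy = 2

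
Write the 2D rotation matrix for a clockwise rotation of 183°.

Rotation matrix formula: [[cos θ, -sin θ], [sin θ, cos θ]]
A clockwise rotation by 183° is equivalent to a counterclockwise rotation by -183°.
For θ = -183°:
cos(-183°) = -0.9986
sin(-183°) = 0.0523
Result: [[-0.9986, -0.0523], [0.0523, -0.9986]]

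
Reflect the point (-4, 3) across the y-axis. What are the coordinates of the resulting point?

Reflection across y-axis: (-4, 3) → (4, 3)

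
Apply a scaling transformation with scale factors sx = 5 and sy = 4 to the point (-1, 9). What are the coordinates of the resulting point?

Scaling matrix:
[[5, 0], [0, 4]]
Result: (-1 × 5, 9 × 4) = (-5, 36)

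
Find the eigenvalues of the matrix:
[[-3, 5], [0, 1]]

Characteristic equation: det(A - λI) = 0
λ² - (trace)λ + (det) = 0
trace = -3 + 1 = -2, det = (-3)(1) - (5)(0) = -3
λ² - (-2)λ + (-3) = 0
λ = (-2 ± √((-2)² - 4·(-3))) / 2 = (-2 ± √16) / 2
Solving: λ = -3, 1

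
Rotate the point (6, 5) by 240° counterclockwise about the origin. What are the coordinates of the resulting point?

Rotation matrix for 240°: [[cos 240°, -sin 240°], [sin 240°, cos 240°]] ≈ [[-0.500000, 0.866025], [-0.866025, -0.500000]]
[[-0.500000, 0.866025], [-0.866025, -0.500000]] × [6, 5]ᵀ ≈ [1.3301, -7.6962]ᵀ
Result: (1.3301, -7.6962)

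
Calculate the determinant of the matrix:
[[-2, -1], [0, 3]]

For a 2×2 matrix [[a, b], [c, d]], det = ad - bc
det = (-2)(3) - (-1)(0) = -6 - 0 = -6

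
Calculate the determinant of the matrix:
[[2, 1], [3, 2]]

For a 2×2 matrix [[a, b], [c, d]], det = ad - bc
det = (2)(2) - (1)(3) = 4 - 3 = 1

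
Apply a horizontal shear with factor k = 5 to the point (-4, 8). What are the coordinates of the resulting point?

Shear matrix for horizontal shear with factor k = 5:
[[1, 5], [0, 1]]
Result: (-4, 8) → (36, 8)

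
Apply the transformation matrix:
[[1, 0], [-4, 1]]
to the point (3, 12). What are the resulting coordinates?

Matrix multiplication:
[[1, 0], [-4, 1]] × [3, 12]ᵀ
= [(1)(3) + (0)(12), (-4)(3) + (1)(12)]ᵀ
= [3, 0]ᵀ
Result: (3, 0)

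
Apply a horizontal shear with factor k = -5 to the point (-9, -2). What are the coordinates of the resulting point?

Shear matrix for horizontal shear with factor k = -5:
[[1, -5], [0, 1]]
Result: (-9, -2) → (1, -2)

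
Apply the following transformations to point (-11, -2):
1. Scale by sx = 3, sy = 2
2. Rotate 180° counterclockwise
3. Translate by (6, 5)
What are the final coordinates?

Step 1: Scale → (-33, -4)
Step 2: Rotate 180° → (33, 4)
Step 3: Translate → (39, 9)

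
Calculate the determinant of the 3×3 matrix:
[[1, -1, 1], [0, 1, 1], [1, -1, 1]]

Expansion along first row:
det = 1·det([[1,1],[-1,1]]) - -1·det([[0,1],[1,1]]) + 1·det([[0,1],[1,-1]])
    = 1·(1·1 - 1·-1) - -1·(0·1 - 1·1) + 1·(0·-1 - 1·1)
    = 1·2 - -1·-1 + 1·-1
    = 2 + -1 + -1 = 0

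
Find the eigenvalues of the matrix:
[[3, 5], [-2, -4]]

Characteristic equation: det(A - λI) = 0
λ² - (trace)λ + (det) = 0
trace = 3 + -4 = -1, det = (3)(-4) - (5)(-2) = -2
λ² - (-1)λ + (-2) = 0
λ = (-1 ± √((-1)² - 4·(-2))) / 2 = (-1 ± √9) / 2
Solving: λ = -2, 1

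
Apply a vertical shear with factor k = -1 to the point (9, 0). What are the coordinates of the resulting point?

Shear matrix for vertical shear with factor k = -1:
[[1, 0], [-1, 1]]
Result: (9, 0) → (9, -9)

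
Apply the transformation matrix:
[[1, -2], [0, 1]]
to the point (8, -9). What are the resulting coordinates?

Matrix multiplication:
[[1, -2], [0, 1]] × [8, -9]ᵀ
= [(1)(8) + (-2)(-9), (0)(8) + (1)(-9)]ᵀ
= [26, -9]ᵀ
Result: (26, -9)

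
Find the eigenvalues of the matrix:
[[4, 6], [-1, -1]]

Characteristic equation: det(A - λI) = 0
λ² - (trace)λ + (det) = 0
trace = 4 + -1 = 3, det = (4)(-1) - (6)(-1) = 2
λ² - (3)λ + (2) = 0
λ = (3 ± √((3)² - 4·(2))) / 2 = (3 ± √1) / 2
Solving: λ = 1, 2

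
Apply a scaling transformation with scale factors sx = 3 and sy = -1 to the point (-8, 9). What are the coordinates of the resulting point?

Scaling matrix:
[[3, 0], [0, -1]]
Result: (-8 × 3, 9 × -1) = (-24, -9)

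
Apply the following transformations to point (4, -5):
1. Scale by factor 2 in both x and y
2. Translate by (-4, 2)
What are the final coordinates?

Step 1: Scale (4, -5) by 2 → (8, -10)
Step 2: Translate by (-4, 2) → (4, -8)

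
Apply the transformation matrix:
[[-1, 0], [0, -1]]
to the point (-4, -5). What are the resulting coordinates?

Matrix multiplication:
[[-1, 0], [0, -1]] × [-4, -5]ᵀ
= [(-1)(-4) + (0)(-5), (0)(-4) + (-1)(-5)]ᵀ
= [4, 5]ᵀ
Result: (4, 5)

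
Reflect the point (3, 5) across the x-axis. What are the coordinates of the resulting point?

Reflection across x-axis: (3, 5) → (3, -5)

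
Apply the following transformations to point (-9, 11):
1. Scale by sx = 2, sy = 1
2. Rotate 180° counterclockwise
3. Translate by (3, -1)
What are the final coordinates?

Step 1: Scale → (-18, 11)
Step 2: Rotate 180° → (18, -11)
Step 3: Translate → (21, -12)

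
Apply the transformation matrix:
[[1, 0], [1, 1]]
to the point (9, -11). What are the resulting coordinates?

Matrix multiplication:
[[1, 0], [1, 1]] × [9, -11]ᵀ
= [(1)(9) + (0)(-11), (1)(9) + (1)(-11)]ᵀ
= [9, -2]ᵀ
Result: (9, -2)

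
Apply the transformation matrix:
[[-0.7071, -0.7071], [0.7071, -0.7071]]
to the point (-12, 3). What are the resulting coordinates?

Matrix multiplication:
[[-0.7071, -0.7071], [0.7071, -0.7071]] × [-12, 3]ᵀ
= [(-0.7071)(-12) + (-0.7071)(3), (0.7071)(-12) + (-0.7071)(3)]ᵀ
= [6.3639, -10.6065]ᵀ
Result: (6.3639, -10.6065)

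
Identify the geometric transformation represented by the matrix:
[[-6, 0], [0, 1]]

This matrix represents: non-uniform scaling by sx = -6, sy = 1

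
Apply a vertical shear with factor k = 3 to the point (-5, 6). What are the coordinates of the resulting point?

Shear matrix for vertical shear with factor k = 3:
[[1, 0], [3, 1]]
Result: (-5, 6) → (-5, -9)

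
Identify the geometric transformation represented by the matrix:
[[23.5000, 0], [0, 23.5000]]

This matrix represents: uniform scaling by factor 23.5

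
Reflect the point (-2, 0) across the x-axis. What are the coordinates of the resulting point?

Reflection across x-axis: (-2, 0) → (-2, 0)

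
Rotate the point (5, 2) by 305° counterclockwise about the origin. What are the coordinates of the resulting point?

Rotation matrix for 305°: [[cos 305°, -sin 305°], [sin 305°, cos 305°]] ≈ [[0.573576, 0.819152], [-0.819152, 0.573576]]
[[0.573576, 0.819152], [-0.819152, 0.573576]] × [5, 2]ᵀ ≈ [4.5062, -2.9486]ᵀ
Result: (4.5062, -2.9486)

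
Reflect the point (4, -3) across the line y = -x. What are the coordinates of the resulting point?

Reflection across line y = -x: (4, -3) → (3, -4)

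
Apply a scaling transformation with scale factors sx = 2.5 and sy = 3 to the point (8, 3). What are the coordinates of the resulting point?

Scaling matrix:
[[2.50, 0], [0, 3]]
Result: (8 × 2.5, 3 × 3) = (20, 9)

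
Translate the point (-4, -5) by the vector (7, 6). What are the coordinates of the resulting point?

Translation by (7, 6) (homogeneous matrix [[1, 0, 7], [0, 1, 6], [0, 0, 1]]):
x' = -4 + 7 = 3
y' = -5 + 6 = 1
Result: (3, 1)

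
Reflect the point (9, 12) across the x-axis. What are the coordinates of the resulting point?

Reflection across x-axis: (9, 12) → (9, -12)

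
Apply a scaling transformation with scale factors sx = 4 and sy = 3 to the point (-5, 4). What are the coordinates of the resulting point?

Scaling matrix:
[[4, 0], [0, 3]]
Result: (-5 × 4, 4 × 3) = (-20, 12)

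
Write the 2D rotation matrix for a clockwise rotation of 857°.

Rotation matrix formula: [[cos θ, -sin θ], [sin θ, cos θ]]
A clockwise rotation by 857° is equivalent to a counterclockwise rotation by -857°.
For θ = -857°:
cos(-857°) = -0.7314
sin(-857°) = -0.6820
Result: [[-0.7314, 0.6820], [-0.6820, -0.7314]]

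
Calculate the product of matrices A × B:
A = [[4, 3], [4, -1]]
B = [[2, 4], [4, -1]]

Matrix multiplication:
C[0][0] = 4×2 + 3×4 = 20
C[0][1] = 4×4 + 3×-1 = 13
C[1][0] = 4×2 + -1×4 = 4
C[1][1] = 4×4 + -1×-1 = 17
Result: [[20, 13], [4, 17]]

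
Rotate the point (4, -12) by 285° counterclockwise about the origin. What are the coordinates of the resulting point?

Rotation matrix for 285°: [[cos 285°, -sin 285°], [sin 285°, cos 285°]] ≈ [[0.258819, 0.965926], [-0.965926, 0.258819]]
[[0.258819, 0.965926], [-0.965926, 0.258819]] × [4, -12]ᵀ ≈ [-10.5558, -6.9695]ᵀ
Result: (-10.5558, -6.9695)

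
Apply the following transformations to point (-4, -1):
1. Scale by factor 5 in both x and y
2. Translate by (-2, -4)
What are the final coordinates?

Step 1: Scale (-4, -1) by 5 → (-20, -5)
Step 2: Translate by (-2, -4) → (-22, -9)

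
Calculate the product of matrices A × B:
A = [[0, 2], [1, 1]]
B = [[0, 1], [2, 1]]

Matrix multiplication:
C[0][0] = 0×0 + 2×2 = 4
C[0][1] = 0×1 + 2×1 = 2
C[1][0] = 1×0 + 1×2 = 2
C[1][1] = 1×1 + 1×1 = 2
Result: [[4, 2], [2, 2]]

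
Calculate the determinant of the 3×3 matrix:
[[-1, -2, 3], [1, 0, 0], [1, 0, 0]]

Expansion along first row:
det = -1·det([[0,0],[0,0]]) - -2·det([[1,0],[1,0]]) + 3·det([[1,0],[1,0]])
    = -1·(0·0 - 0·0) - -2·(1·0 - 0·1) + 3·(1·0 - 0·1)
    = -1·0 - -2·0 + 3·0
    = 0 + 0 + 0 = 0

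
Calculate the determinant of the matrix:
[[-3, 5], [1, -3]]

For a 2×2 matrix [[a, b], [c, d]], det = ad - bc
det = (-3)(-3) - (5)(1) = 9 - 5 = 4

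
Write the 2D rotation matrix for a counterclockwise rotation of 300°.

Rotation matrix formula: [[cos θ, -sin θ], [sin θ, cos θ]]
For θ = 300°:
cos(300°) = 1/2
sin(300°) = -√3/2
Result: [[1/2, √3/2], [-√3/2, 1/2]]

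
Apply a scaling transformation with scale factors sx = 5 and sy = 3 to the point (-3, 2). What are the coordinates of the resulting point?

Scaling matrix:
[[5, 0], [0, 3]]
Result: (-3 × 5, 2 × 3) = (-15, 6)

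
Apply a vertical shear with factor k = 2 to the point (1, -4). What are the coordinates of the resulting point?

Shear matrix for vertical shear with factor k = 2:
[[1, 0], [2, 1]]
Result: (1, -4) → (1, -2)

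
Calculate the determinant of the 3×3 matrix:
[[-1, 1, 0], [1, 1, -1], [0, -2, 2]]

Expansion along first row:
det = -1·det([[1,-1],[-2,2]]) - 1·det([[1,-1],[0,2]]) + 0·det([[1,1],[0,-2]])
    = -1·(1·2 - -1·-2) - 1·(1·2 - -1·0) + 0·(1·-2 - 1·0)
    = -1·0 - 1·2 + 0·-2
    = 0 + -2 + 0 = -2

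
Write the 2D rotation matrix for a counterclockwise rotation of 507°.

Rotation matrix formula: [[cos θ, -sin θ], [sin θ, cos θ]]
For θ = 507°:
cos(507°) = -0.8387
sin(507°) = 0.5446
Result: [[-0.8387, -0.5446], [0.5446, -0.8387]]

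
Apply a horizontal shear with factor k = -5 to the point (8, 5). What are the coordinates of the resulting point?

Shear matrix for horizontal shear with factor k = -5:
[[1, -5], [0, 1]]
Result: (8, 5) → (-17, 5)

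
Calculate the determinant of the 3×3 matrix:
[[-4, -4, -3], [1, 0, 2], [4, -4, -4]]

Expansion along first row:
det = -4·det([[0,2],[-4,-4]]) - -4·det([[1,2],[4,-4]]) + -3·det([[1,0],[4,-4]])
    = -4·(0·-4 - 2·-4) - -4·(1·-4 - 2·4) + -3·(1·-4 - 0·4)
    = -4·8 - -4·-12 + -3·-4
    = -32 + -48 + 12 = -68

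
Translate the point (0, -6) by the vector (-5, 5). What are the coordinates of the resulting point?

Translation by (-5, 5) (homogeneous matrix [[1, 0, -5], [0, 1, 5], [0, 0, 1]]):
x' = 0 + -5 = -5
y' = -6 + 5 = -1
Result: (-5, -1)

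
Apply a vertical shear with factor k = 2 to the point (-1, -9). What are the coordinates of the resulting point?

Shear matrix for vertical shear with factor k = 2:
[[1, 0], [2, 1]]
Result: (-1, -9) → (-1, -11)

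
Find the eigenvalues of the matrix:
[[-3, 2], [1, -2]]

Characteristic equation: det(A - λI) = 0
λ² - (trace)λ + (det) = 0
trace = -3 + -2 = -5, det = (-3)(-2) - (2)(1) = 4
λ² - (-5)λ + (4) = 0
λ = (-5 ± √((-5)² - 4·(4))) / 2 = (-5 ± √9) / 2
Solving: λ = -4, -1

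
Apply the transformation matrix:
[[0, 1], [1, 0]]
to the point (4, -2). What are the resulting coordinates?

Matrix multiplication:
[[0, 1], [1, 0]] × [4, -2]ᵀ
= [(0)(4) + (1)(-2), (1)(4) + (0)(-2)]ᵀ
= [-2, 4]ᵀ
Result: (-2, 4)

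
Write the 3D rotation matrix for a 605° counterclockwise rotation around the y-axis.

Rotation matrix for counterclockwise 605° around y-axis:
cos(605°) = -0.4226, sin(605°) = -0.9063
Result: [[-0.4226, 0, -0.9063], [0, 1, 0], [0.9063, 0, -0.4226]]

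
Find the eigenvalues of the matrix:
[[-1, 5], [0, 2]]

Characteristic equation: det(A - λI) = 0
λ² - (trace)λ + (det) = 0
trace = -1 + 2 = 1, det = (-1)(2) - (5)(0) = -2
λ² - (1)λ + (-2) = 0
λ = (1 ± √((1)² - 4·(-2))) / 2 = (1 ± √9) / 2
Solving: λ = -1, 2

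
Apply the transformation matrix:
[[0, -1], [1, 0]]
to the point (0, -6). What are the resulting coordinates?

Matrix multiplication:
[[0, -1], [1, 0]] × [0, -6]ᵀ
= [(0)(0) + (-1)(-6), (1)(0) + (0)(-6)]ᵀ
= [6, 0]ᵀ
Result: (6, 0)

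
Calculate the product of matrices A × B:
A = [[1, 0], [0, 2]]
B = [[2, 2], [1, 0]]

Matrix multiplication:
C[0][0] = 1×2 + 0×1 = 2
C[0][1] = 1×2 + 0×0 = 2
C[1][0] = 0×2 + 2×1 = 2
C[1][1] = 0×2 + 2×0 = 0
Result: [[2, 2], [2, 0]]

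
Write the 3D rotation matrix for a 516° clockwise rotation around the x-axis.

Rotation matrix for clockwise 516° around x-axis:
A clockwise rotation by 516° is a counterclockwise rotation by -516°.
cos(-516°) = -0.9135, sin(-516°) = -0.4067
Result: [[1, 0, 0], [0, -0.9135, 0.4067], [0, -0.4067, -0.9135]]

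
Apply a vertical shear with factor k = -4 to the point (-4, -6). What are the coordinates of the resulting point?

Shear matrix for vertical shear with factor k = -4:
[[1, 0], [-4, 1]]
Result: (-4, -6) → (-4, 10)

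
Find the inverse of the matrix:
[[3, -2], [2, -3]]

For [[a,b],[c,d]], inverse = (1/det)·[[d,-b],[-c,a]]
det = (3)(-3) - (-2)(2) = -9 - -4 = -5
Inverse = (1/-5)·[[-3, 2], [-2, 3]]
= [[3/5, -2/5], [2/5, -3/5]]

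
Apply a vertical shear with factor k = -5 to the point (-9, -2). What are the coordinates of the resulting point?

Shear matrix for vertical shear with factor k = -5:
[[1, 0], [-5, 1]]
Result: (-9, -2) → (-9, 43)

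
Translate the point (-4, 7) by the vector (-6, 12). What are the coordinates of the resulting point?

Translation by (-6, 12) (homogeneous matrix [[1, 0, -6], [0, 1, 12], [0, 0, 1]]):
x' = -4 + -6 = -10
y' = 7 + 12 = 19
Result: (-10, 19)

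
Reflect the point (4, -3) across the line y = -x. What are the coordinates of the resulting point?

Reflection across line y = -x: (4, -3) → (3, -4)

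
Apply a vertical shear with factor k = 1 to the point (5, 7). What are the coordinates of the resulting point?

Shear matrix for vertical shear with factor k = 1:
[[1, 0], [1, 1]]
Result: (5, 7) → (5, 12)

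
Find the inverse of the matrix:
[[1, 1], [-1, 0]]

For [[a,b],[c,d]], inverse = (1/det)·[[d,-b],[-c,a]]
det = (1)(0) - (1)(-1) = 0 - -1 = 1
Inverse = [[0, -1], [1, 1]]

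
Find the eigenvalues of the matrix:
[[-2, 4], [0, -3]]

Characteristic equation: det(A - λI) = 0
λ² - (trace)λ + (det) = 0
trace = -2 + -3 = -5, det = (-2)(-3) - (4)(0) = 6
λ² - (-5)λ + (6) = 0
λ = (-5 ± √((-5)² - 4·(6))) / 2 = (-5 ± √1) / 2
Solving: λ = -3, -2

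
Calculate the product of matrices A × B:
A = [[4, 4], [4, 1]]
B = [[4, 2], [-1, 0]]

Matrix multiplication:
C[0][0] = 4×4 + 4×-1 = 12
C[0][1] = 4×2 + 4×0 = 8
C[1][0] = 4×4 + 1×-1 = 15
C[1][1] = 4×2 + 1×0 = 8
Result: [[12, 8], [15, 8]]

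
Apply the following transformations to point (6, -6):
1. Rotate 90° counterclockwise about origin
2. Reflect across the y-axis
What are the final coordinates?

Step 1: Rotate 90° → (6, 6)
Step 2: Reflect across y-axis → (-6, 6)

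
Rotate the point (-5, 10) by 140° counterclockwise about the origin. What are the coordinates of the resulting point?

Rotation matrix for 140°: [[cos 140°, -sin 140°], [sin 140°, cos 140°]] ≈ [[-0.766044, -0.642788], [0.642788, -0.766044]]
[[-0.766044, -0.642788], [0.642788, -0.766044]] × [-5, 10]ᵀ ≈ [-2.5977, -10.8744]ᵀ
Result: (-2.5977, -10.8744)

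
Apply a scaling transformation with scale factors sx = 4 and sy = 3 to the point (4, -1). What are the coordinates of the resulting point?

Scaling matrix:
[[4, 0], [0, 3]]
Result: (4 × 4, -1 × 3) = (16, -3)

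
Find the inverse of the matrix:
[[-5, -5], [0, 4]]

For [[a,b],[c,d]], inverse = (1/det)·[[d,-b],[-c,a]]
det = (-5)(4) - (-5)(0) = -20 - 0 = -20
Inverse = (1/-20)·[[4, 5], [0, -5]]
= [[-1/5, -1/4], [0, 1/4]]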